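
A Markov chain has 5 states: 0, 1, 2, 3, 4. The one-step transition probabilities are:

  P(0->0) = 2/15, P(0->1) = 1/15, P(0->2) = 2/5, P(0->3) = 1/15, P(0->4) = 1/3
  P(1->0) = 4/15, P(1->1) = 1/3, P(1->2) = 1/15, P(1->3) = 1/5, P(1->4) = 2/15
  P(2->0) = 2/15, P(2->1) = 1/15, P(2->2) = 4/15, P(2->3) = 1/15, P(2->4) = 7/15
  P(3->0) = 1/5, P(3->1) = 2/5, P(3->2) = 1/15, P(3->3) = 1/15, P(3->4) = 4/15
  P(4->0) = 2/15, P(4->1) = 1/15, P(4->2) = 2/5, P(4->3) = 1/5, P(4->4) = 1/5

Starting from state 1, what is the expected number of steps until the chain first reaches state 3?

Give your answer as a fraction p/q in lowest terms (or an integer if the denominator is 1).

Let h_i = expected steps to first reach 3 from state i.
Boundary: h_3 = 0.
First-step equations for the other states:
  h_0 = 1 + 2/15*h_0 + 1/15*h_1 + 2/5*h_2 + 1/15*h_3 + 1/3*h_4
  h_1 = 1 + 4/15*h_0 + 1/3*h_1 + 1/15*h_2 + 1/5*h_3 + 2/15*h_4
  h_2 = 1 + 2/15*h_0 + 1/15*h_1 + 4/15*h_2 + 1/15*h_3 + 7/15*h_4
  h_4 = 1 + 2/15*h_0 + 1/15*h_1 + 2/5*h_2 + 1/5*h_3 + 1/5*h_4

Substituting h_3 = 0 and rearranging gives the linear system (I - Q) h = 1:
  [13/15, -1/15, -2/5, -1/3] . (h_0, h_1, h_2, h_4) = 1
  [-4/15, 2/3, -1/15, -2/15] . (h_0, h_1, h_2, h_4) = 1
  [-2/15, -1/15, 11/15, -7/15] . (h_0, h_1, h_2, h_4) = 1
  [-2/15, -1/15, -2/5, 4/5] . (h_0, h_1, h_2, h_4) = 1

Solving yields:
  h_0 = 15895/1923
  h_1 = 13615/1923
  h_2 = 5225/641
  h_4 = 4675/641

Starting state is 1, so the expected hitting time is h_1 = 13615/1923.

Answer: 13615/1923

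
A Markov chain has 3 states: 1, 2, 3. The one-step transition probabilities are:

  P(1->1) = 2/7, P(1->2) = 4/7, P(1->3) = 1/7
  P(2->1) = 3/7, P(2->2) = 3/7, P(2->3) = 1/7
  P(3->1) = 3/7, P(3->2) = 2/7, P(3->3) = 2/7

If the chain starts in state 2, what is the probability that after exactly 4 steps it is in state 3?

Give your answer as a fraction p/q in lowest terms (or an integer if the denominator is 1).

Computing P^4 by repeated multiplication:
P^1 =
  1: [2/7, 4/7, 1/7]
  2: [3/7, 3/7, 1/7]
  3: [3/7, 2/7, 2/7]
P^2 =
  1: [19/49, 22/49, 8/49]
  2: [18/49, 23/49, 8/49]
  3: [18/49, 22/49, 9/49]
P^3 =
  1: [128/343, 158/343, 57/343]
  2: [129/343, 157/343, 57/343]
  3: [129/343, 156/343, 58/343]
P^4 =
  1: [901/2401, 1100/2401, 400/2401]
  2: [900/2401, 1101/2401, 400/2401]
  3: [900/2401, 1100/2401, 401/2401]

(P^4)[2 -> 3] = 400/2401

Answer: 400/2401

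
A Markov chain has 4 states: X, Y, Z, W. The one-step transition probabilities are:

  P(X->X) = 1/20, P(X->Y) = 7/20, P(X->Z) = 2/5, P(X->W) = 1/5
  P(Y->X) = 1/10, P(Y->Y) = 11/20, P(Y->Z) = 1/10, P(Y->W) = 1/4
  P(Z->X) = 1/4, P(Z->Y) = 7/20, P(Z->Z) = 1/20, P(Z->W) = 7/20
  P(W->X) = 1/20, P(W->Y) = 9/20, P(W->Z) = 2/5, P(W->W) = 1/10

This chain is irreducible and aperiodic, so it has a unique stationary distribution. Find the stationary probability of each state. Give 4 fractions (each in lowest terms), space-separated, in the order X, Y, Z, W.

The stationary distribution satisfies pi = pi * P, i.e.:
  pi_X = 1/20*pi_X + 1/10*pi_Y + 1/4*pi_Z + 1/20*pi_W
  pi_Y = 7/20*pi_X + 11/20*pi_Y + 7/20*pi_Z + 9/20*pi_W
  pi_Z = 2/5*pi_X + 1/10*pi_Y + 1/20*pi_Z + 2/5*pi_W
  pi_W = 1/5*pi_X + 1/4*pi_Y + 7/20*pi_Z + 1/10*pi_W
with normalization: pi_X + pi_Y + pi_Z + pi_W = 1.

Using the first 3 balance equations plus normalization, the linear system A*pi = b is:
  [-19/20, 1/10, 1/4, 1/20] . pi = 0
  [7/20, -9/20, 7/20, 9/20] . pi = 0
  [2/5, 1/10, -19/20, 2/5] . pi = 0
  [1, 1, 1, 1] . pi = 1

Solving yields:
  pi_X = 1061/9486
  pi_Y = 737/1581
  pi_Z = 914/4743
  pi_W = 725/3162

Verification (pi * P):
  1061/9486*1/20 + 737/1581*1/10 + 914/4743*1/4 + 725/3162*1/20 = 1061/9486 = pi_X  (ok)
  1061/9486*7/20 + 737/1581*11/20 + 914/4743*7/20 + 725/3162*9/20 = 737/1581 = pi_Y  (ok)
  1061/9486*2/5 + 737/1581*1/10 + 914/4743*1/20 + 725/3162*2/5 = 914/4743 = pi_Z  (ok)
  1061/9486*1/5 + 737/1581*1/4 + 914/4743*7/20 + 725/3162*1/10 = 725/3162 = pi_W  (ok)

Answer: 1061/9486 737/1581 914/4743 725/3162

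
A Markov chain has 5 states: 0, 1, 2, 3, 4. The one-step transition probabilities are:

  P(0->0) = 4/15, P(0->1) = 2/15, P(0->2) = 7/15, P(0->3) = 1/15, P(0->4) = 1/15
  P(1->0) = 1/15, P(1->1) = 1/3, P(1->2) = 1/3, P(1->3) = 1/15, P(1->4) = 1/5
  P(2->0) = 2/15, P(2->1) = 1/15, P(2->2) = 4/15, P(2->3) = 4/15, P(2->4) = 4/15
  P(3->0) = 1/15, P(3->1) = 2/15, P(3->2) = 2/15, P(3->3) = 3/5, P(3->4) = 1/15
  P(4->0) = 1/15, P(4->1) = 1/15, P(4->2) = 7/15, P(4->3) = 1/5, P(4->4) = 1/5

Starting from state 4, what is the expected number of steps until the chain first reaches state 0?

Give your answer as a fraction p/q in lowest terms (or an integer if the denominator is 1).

Answer: 3125/267

Derivation:
Let h_i = expected steps to first reach 0 from state i.
Boundary: h_0 = 0.
First-step equations for the other states:
  h_1 = 1 + 1/15*h_0 + 1/3*h_1 + 1/3*h_2 + 1/15*h_3 + 1/5*h_4
  h_2 = 1 + 2/15*h_0 + 1/15*h_1 + 4/15*h_2 + 4/15*h_3 + 4/15*h_4
  h_3 = 1 + 1/15*h_0 + 2/15*h_1 + 2/15*h_2 + 3/5*h_3 + 1/15*h_4
  h_4 = 1 + 1/15*h_0 + 1/15*h_1 + 7/15*h_2 + 1/5*h_3 + 1/5*h_4

Substituting h_0 = 0 and rearranging gives the linear system (I - Q) h = 1:
  [2/3, -1/3, -1/15, -1/5] . (h_1, h_2, h_3, h_4) = 1
  [-1/15, 11/15, -4/15, -4/15] . (h_1, h_2, h_3, h_4) = 1
  [-2/15, -2/15, 2/5, -1/15] . (h_1, h_2, h_3, h_4) = 1
  [-1/15, -7/15, -1/5, 4/5] . (h_1, h_2, h_3, h_4) = 1

Solving yields:
  h_1 = 9415/801
  h_2 = 8870/801
  h_3 = 3220/267
  h_4 = 3125/267

Starting state is 4, so the expected hitting time is h_4 = 3125/267.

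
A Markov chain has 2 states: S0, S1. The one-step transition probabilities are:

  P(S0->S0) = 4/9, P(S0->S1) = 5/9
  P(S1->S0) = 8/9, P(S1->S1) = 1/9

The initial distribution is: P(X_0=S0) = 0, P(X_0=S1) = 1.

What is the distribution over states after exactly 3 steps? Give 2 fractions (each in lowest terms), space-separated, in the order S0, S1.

Answer: 488/729 241/729

Derivation:
Propagating the distribution step by step (d_{t+1} = d_t * P):
d_0 = (S0=0, S1=1)
  d_1[S0] = 0*4/9 + 1*8/9 = 8/9
  d_1[S1] = 0*5/9 + 1*1/9 = 1/9
d_1 = (S0=8/9, S1=1/9)
  d_2[S0] = 8/9*4/9 + 1/9*8/9 = 40/81
  d_2[S1] = 8/9*5/9 + 1/9*1/9 = 41/81
d_2 = (S0=40/81, S1=41/81)
  d_3[S0] = 40/81*4/9 + 41/81*8/9 = 488/729
  d_3[S1] = 40/81*5/9 + 41/81*1/9 = 241/729
d_3 = (S0=488/729, S1=241/729)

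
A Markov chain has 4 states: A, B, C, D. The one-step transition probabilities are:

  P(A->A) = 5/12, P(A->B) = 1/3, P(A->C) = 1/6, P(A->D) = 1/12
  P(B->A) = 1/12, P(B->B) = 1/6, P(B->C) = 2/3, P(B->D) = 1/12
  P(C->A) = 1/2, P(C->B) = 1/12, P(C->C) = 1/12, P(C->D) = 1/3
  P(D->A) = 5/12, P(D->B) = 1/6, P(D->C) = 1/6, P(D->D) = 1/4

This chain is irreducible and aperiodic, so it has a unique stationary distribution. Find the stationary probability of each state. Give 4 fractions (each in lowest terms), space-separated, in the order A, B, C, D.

The stationary distribution satisfies pi = pi * P, i.e.:
  pi_A = 5/12*pi_A + 1/12*pi_B + 1/2*pi_C + 5/12*pi_D
  pi_B = 1/3*pi_A + 1/6*pi_B + 1/12*pi_C + 1/6*pi_D
  pi_C = 1/6*pi_A + 2/3*pi_B + 1/12*pi_C + 1/6*pi_D
  pi_D = 1/12*pi_A + 1/12*pi_B + 1/3*pi_C + 1/4*pi_D
with normalization: pi_A + pi_B + pi_C + pi_D = 1.

Using the first 3 balance equations plus normalization, the linear system A*pi = b is:
  [-7/12, 1/12, 1/2, 5/12] . pi = 0
  [1/3, -5/6, 1/12, 1/6] . pi = 0
  [1/6, 2/3, -11/12, 1/6] . pi = 0
  [1, 1, 1, 1] . pi = 1

Solving yields:
  pi_A = 375/1018
  pi_B = 211/1018
  pi_C = 127/509
  pi_D = 89/509

Verification (pi * P):
  375/1018*5/12 + 211/1018*1/12 + 127/509*1/2 + 89/509*5/12 = 375/1018 = pi_A  (ok)
  375/1018*1/3 + 211/1018*1/6 + 127/509*1/12 + 89/509*1/6 = 211/1018 = pi_B  (ok)
  375/1018*1/6 + 211/1018*2/3 + 127/509*1/12 + 89/509*1/6 = 127/509 = pi_C  (ok)
  375/1018*1/12 + 211/1018*1/12 + 127/509*1/3 + 89/509*1/4 = 89/509 = pi_D  (ok)

Answer: 375/1018 211/1018 127/509 89/509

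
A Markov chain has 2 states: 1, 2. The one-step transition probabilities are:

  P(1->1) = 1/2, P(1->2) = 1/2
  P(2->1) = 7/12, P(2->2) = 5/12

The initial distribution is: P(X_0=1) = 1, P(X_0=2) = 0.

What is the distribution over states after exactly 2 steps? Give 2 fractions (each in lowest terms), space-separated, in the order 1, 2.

Answer: 13/24 11/24

Derivation:
Propagating the distribution step by step (d_{t+1} = d_t * P):
d_0 = (1=1, 2=0)
  d_1[1] = 1*1/2 + 0*7/12 = 1/2
  d_1[2] = 1*1/2 + 0*5/12 = 1/2
d_1 = (1=1/2, 2=1/2)
  d_2[1] = 1/2*1/2 + 1/2*7/12 = 13/24
  d_2[2] = 1/2*1/2 + 1/2*5/12 = 11/24
d_2 = (1=13/24, 2=11/24)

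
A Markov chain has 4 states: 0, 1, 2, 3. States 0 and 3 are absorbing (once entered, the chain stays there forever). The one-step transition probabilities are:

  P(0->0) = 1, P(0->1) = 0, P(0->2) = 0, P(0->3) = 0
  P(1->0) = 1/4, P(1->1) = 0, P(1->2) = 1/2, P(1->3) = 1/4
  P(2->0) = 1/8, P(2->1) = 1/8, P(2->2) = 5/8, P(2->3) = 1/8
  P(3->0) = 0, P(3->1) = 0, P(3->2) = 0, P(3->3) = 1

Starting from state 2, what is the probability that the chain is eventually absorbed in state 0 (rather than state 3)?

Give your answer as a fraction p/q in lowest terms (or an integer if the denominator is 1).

Answer: 1/2

Derivation:
Let a_i = P(absorbed in 0 | start in state i).
Boundary conditions: a_0 = 1, a_3 = 0.
For each transient state i, a_i = sum_j P(i->j) * a_j:
  a_1 = 1/4*a_0 + 0*a_1 + 1/2*a_2 + 1/4*a_3
  a_2 = 1/8*a_0 + 1/8*a_1 + 5/8*a_2 + 1/8*a_3

Substituting a_0 = 1 and a_3 = 0, rearrange to (I - Q) a = r where r[i] = P(i -> 0):
  [1, -1/2] . (a_1, a_2) = 1/4
  [-1/8, 3/8] . (a_1, a_2) = 1/8

Solving yields:
  a_1 = 1/2
  a_2 = 1/2

Starting state is 2, so the absorption probability is a_2 = 1/2.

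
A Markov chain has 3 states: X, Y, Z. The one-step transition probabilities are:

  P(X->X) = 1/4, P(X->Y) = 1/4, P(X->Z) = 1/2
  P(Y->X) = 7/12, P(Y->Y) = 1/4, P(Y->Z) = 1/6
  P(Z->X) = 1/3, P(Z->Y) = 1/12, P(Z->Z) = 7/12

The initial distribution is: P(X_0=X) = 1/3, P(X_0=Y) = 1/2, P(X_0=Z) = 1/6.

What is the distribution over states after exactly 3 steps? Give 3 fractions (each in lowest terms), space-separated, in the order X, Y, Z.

Propagating the distribution step by step (d_{t+1} = d_t * P):
d_0 = (X=1/3, Y=1/2, Z=1/6)
  d_1[X] = 1/3*1/4 + 1/2*7/12 + 1/6*1/3 = 31/72
  d_1[Y] = 1/3*1/4 + 1/2*1/4 + 1/6*1/12 = 2/9
  d_1[Z] = 1/3*1/2 + 1/2*1/6 + 1/6*7/12 = 25/72
d_1 = (X=31/72, Y=2/9, Z=25/72)
  d_2[X] = 31/72*1/4 + 2/9*7/12 + 25/72*1/3 = 305/864
  d_2[Y] = 31/72*1/4 + 2/9*1/4 + 25/72*1/12 = 83/432
  d_2[Z] = 31/72*1/2 + 2/9*1/6 + 25/72*7/12 = 131/288
d_2 = (X=305/864, Y=83/432, Z=131/288)
  d_3[X] = 305/864*1/4 + 83/432*7/12 + 131/288*1/3 = 3649/10368
  d_3[Y] = 305/864*1/4 + 83/432*1/4 + 131/288*1/12 = 301/1728
  d_3[Z] = 305/864*1/2 + 83/432*1/6 + 131/288*7/12 = 4913/10368
d_3 = (X=3649/10368, Y=301/1728, Z=4913/10368)

Answer: 3649/10368 301/1728 4913/10368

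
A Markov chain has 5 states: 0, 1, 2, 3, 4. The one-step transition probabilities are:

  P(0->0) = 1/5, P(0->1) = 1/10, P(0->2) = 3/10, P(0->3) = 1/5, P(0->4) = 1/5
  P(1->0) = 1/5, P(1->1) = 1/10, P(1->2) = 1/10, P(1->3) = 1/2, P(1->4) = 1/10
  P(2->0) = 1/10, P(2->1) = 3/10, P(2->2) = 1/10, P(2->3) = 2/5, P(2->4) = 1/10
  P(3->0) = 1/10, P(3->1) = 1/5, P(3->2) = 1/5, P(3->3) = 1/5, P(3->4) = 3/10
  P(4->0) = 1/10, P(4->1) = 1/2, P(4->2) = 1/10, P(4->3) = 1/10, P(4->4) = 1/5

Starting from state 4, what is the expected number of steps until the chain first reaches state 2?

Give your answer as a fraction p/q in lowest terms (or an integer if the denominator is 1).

Answer: 6405/977

Derivation:
Let h_i = expected steps to first reach 2 from state i.
Boundary: h_2 = 0.
First-step equations for the other states:
  h_0 = 1 + 1/5*h_0 + 1/10*h_1 + 3/10*h_2 + 1/5*h_3 + 1/5*h_4
  h_1 = 1 + 1/5*h_0 + 1/10*h_1 + 1/10*h_2 + 1/2*h_3 + 1/10*h_4
  h_3 = 1 + 1/10*h_0 + 1/5*h_1 + 1/5*h_2 + 1/5*h_3 + 3/10*h_4
  h_4 = 1 + 1/10*h_0 + 1/2*h_1 + 1/10*h_2 + 1/10*h_3 + 1/5*h_4

Substituting h_2 = 0 and rearranging gives the linear system (I - Q) h = 1:
  [4/5, -1/10, -1/5, -1/5] . (h_0, h_1, h_3, h_4) = 1
  [-1/5, 9/10, -1/2, -1/10] . (h_0, h_1, h_3, h_4) = 1
  [-1/10, -1/5, 4/5, -3/10] . (h_0, h_1, h_3, h_4) = 1
  [-1/10, -1/2, -1/10, 4/5] . (h_0, h_1, h_3, h_4) = 1

Solving yields:
  h_0 = 5035/977
  h_1 = 6130/977
  h_3 = 5785/977
  h_4 = 6405/977

Starting state is 4, so the expected hitting time is h_4 = 6405/977.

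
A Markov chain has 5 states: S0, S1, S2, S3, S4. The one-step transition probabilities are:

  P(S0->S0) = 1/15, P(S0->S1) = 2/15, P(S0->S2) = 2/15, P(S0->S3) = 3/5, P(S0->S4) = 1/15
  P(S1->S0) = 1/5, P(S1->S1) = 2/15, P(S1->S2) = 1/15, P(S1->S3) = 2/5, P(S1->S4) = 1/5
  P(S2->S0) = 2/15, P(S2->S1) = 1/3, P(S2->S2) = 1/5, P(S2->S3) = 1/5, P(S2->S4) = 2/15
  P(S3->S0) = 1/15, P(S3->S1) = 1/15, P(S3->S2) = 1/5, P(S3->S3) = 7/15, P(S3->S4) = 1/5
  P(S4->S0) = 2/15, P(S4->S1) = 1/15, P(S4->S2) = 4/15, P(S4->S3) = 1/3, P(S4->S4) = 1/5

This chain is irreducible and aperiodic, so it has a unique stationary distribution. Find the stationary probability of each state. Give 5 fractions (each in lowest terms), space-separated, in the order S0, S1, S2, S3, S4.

The stationary distribution satisfies pi = pi * P, i.e.:
  pi_S0 = 1/15*pi_S0 + 1/5*pi_S1 + 2/15*pi_S2 + 1/15*pi_S3 + 2/15*pi_S4
  pi_S1 = 2/15*pi_S0 + 2/15*pi_S1 + 1/3*pi_S2 + 1/15*pi_S3 + 1/15*pi_S4
  pi_S2 = 2/15*pi_S0 + 1/15*pi_S1 + 1/5*pi_S2 + 1/5*pi_S3 + 4/15*pi_S4
  pi_S3 = 3/5*pi_S0 + 2/5*pi_S1 + 1/5*pi_S2 + 7/15*pi_S3 + 1/3*pi_S4
  pi_S4 = 1/15*pi_S0 + 1/5*pi_S1 + 2/15*pi_S2 + 1/5*pi_S3 + 1/5*pi_S4
with normalization: pi_S0 + pi_S1 + pi_S2 + pi_S3 + pi_S4 = 1.

Using the first 4 balance equations plus normalization, the linear system A*pi = b is:
  [-14/15, 1/5, 2/15, 1/15, 2/15] . pi = 0
  [2/15, -13/15, 1/3, 1/15, 1/15] . pi = 0
  [2/15, 1/15, -4/5, 1/5, 4/15] . pi = 0
  [3/5, 2/5, 1/5, -8/15, 1/3] . pi = 0
  [1, 1, 1, 1, 1] . pi = 1

Solving yields:
  pi_S0 = 56/517
  pi_S1 = 137/1034
  pi_S2 = 193/1034
  pi_S3 = 413/1034
  pi_S4 = 179/1034

Verification (pi * P):
  56/517*1/15 + 137/1034*1/5 + 193/1034*2/15 + 413/1034*1/15 + 179/1034*2/15 = 56/517 = pi_S0  (ok)
  56/517*2/15 + 137/1034*2/15 + 193/1034*1/3 + 413/1034*1/15 + 179/1034*1/15 = 137/1034 = pi_S1  (ok)
  56/517*2/15 + 137/1034*1/15 + 193/1034*1/5 + 413/1034*1/5 + 179/1034*4/15 = 193/1034 = pi_S2  (ok)
  56/517*3/5 + 137/1034*2/5 + 193/1034*1/5 + 413/1034*7/15 + 179/1034*1/3 = 413/1034 = pi_S3  (ok)
  56/517*1/15 + 137/1034*1/5 + 193/1034*2/15 + 413/1034*1/5 + 179/1034*1/5 = 179/1034 = pi_S4  (ok)

Answer: 56/517 137/1034 193/1034 413/1034 179/1034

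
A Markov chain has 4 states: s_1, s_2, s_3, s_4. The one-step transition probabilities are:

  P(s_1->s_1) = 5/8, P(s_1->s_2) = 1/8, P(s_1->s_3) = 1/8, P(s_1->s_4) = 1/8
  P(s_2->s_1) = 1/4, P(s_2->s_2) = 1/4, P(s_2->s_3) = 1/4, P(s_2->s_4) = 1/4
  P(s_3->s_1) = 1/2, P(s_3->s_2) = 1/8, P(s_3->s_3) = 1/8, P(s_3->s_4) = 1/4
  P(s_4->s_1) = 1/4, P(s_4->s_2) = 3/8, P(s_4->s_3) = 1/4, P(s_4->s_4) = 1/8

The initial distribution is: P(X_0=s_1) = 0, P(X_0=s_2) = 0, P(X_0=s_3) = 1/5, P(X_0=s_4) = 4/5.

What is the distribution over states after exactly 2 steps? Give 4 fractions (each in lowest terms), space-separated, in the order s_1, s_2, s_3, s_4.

Propagating the distribution step by step (d_{t+1} = d_t * P):
d_0 = (s_1=0, s_2=0, s_3=1/5, s_4=4/5)
  d_1[s_1] = 0*5/8 + 0*1/4 + 1/5*1/2 + 4/5*1/4 = 3/10
  d_1[s_2] = 0*1/8 + 0*1/4 + 1/5*1/8 + 4/5*3/8 = 13/40
  d_1[s_3] = 0*1/8 + 0*1/4 + 1/5*1/8 + 4/5*1/4 = 9/40
  d_1[s_4] = 0*1/8 + 0*1/4 + 1/5*1/4 + 4/5*1/8 = 3/20
d_1 = (s_1=3/10, s_2=13/40, s_3=9/40, s_4=3/20)
  d_2[s_1] = 3/10*5/8 + 13/40*1/4 + 9/40*1/2 + 3/20*1/4 = 67/160
  d_2[s_2] = 3/10*1/8 + 13/40*1/4 + 9/40*1/8 + 3/20*3/8 = 13/64
  d_2[s_3] = 3/10*1/8 + 13/40*1/4 + 9/40*1/8 + 3/20*1/4 = 59/320
  d_2[s_4] = 3/10*1/8 + 13/40*1/4 + 9/40*1/4 + 3/20*1/8 = 31/160
d_2 = (s_1=67/160, s_2=13/64, s_3=59/320, s_4=31/160)

Answer: 67/160 13/64 59/320 31/160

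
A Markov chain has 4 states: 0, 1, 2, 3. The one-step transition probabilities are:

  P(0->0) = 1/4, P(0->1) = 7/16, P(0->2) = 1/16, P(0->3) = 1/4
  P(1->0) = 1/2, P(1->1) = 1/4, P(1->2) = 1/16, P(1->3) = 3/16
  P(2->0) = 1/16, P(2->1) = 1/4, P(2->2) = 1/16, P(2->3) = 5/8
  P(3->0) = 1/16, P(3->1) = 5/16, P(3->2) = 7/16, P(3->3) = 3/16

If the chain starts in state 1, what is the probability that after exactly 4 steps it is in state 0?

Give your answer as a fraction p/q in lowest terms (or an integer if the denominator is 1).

Answer: 2053/8192

Derivation:
Computing P^4 by repeated multiplication:
P^1 =
  0: [1/4, 7/16, 1/16, 1/4]
  1: [1/2, 1/4, 1/16, 3/16]
  2: [1/16, 1/4, 1/16, 5/8]
  3: [1/16, 5/16, 7/16, 3/16]
P^2 =
  0: [77/256, 5/16, 5/32, 59/256]
  1: [17/64, 91/256, 17/128, 63/256]
  2: [47/256, 77/256, 19/64, 7/32]
  3: [27/128, 35/128, 17/128, 49/128]
P^3 =
  0: [1047/4096, 657/2048, 305/2048, 1125/4096]
  1: [1097/4096, 1291/4096, 317/2048, 537/2048]
  2: [117/512, 1221/4096, 37/256, 1347/4096]
  3: [227/1024, 321/1024, 211/1024, 265/1024]
P^4 =
  0: [16435/65536, 10325/32768, 5423/32768, 17605/65536]
  1: [2053/8192, 20749/65536, 2635/16384, 17823/65536]
  2: [15451/65536, 20539/65536, 6089/32768, 2171/8192]
  3: [247/1024, 2521/8192, 1307/8192, 597/2048]

(P^4)[1 -> 0] = 2053/8192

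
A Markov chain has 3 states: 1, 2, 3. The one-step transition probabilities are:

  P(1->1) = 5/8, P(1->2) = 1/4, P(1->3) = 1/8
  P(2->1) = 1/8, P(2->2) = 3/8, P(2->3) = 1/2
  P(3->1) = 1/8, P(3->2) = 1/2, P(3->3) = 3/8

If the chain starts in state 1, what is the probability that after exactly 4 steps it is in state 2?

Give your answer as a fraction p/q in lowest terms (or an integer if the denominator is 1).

Computing P^4 by repeated multiplication:
P^1 =
  1: [5/8, 1/4, 1/8]
  2: [1/8, 3/8, 1/2]
  3: [1/8, 1/2, 3/8]
P^2 =
  1: [7/16, 5/16, 1/4]
  2: [3/16, 27/64, 25/64]
  3: [3/16, 13/32, 13/32]
P^3 =
  1: [11/32, 45/128, 39/128]
  2: [7/32, 205/512, 195/512]
  3: [7/32, 103/256, 97/256]
P^4 =
  1: [19/64, 379/1024, 341/1024]
  2: [15/64, 1619/4096, 1517/4096]
  3: [15/64, 809/2048, 759/2048]

(P^4)[1 -> 2] = 379/1024

Answer: 379/1024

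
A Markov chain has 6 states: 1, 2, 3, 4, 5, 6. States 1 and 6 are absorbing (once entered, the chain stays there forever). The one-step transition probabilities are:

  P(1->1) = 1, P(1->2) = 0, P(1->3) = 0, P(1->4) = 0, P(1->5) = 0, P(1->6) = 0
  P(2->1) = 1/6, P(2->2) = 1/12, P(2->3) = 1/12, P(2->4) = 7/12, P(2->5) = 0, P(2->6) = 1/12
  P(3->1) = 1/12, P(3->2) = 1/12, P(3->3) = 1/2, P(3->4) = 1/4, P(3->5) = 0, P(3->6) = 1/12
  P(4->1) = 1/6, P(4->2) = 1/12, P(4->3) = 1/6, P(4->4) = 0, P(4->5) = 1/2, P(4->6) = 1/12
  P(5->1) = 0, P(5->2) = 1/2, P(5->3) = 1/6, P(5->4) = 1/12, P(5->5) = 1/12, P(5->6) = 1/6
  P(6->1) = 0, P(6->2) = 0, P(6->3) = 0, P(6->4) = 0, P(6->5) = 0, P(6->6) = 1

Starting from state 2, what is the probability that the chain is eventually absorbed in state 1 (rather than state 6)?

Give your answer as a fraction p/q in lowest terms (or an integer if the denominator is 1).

Answer: 2662/4715

Derivation:
Let a_i = P(absorbed in 1 | start in state i).
Boundary conditions: a_1 = 1, a_6 = 0.
For each transient state i, a_i = sum_j P(i->j) * a_j:
  a_2 = 1/6*a_1 + 1/12*a_2 + 1/12*a_3 + 7/12*a_4 + 0*a_5 + 1/12*a_6
  a_3 = 1/12*a_1 + 1/12*a_2 + 1/2*a_3 + 1/4*a_4 + 0*a_5 + 1/12*a_6
  a_4 = 1/6*a_1 + 1/12*a_2 + 1/6*a_3 + 0*a_4 + 1/2*a_5 + 1/12*a_6
  a_5 = 0*a_1 + 1/2*a_2 + 1/6*a_3 + 1/12*a_4 + 1/12*a_5 + 1/6*a_6

Substituting a_1 = 1 and a_6 = 0, rearrange to (I - Q) a = r where r[i] = P(i -> 1):
  [11/12, -1/12, -7/12, 0] . (a_2, a_3, a_4, a_5) = 1/6
  [-1/12, 1/2, -1/4, 0] . (a_2, a_3, a_4, a_5) = 1/12
  [-1/12, -1/6, 1, -1/2] . (a_2, a_3, a_4, a_5) = 1/6
  [-1/2, -1/6, -1/12, 11/12] . (a_2, a_3, a_4, a_5) = 0

Solving yields:
  a_2 = 2662/4715
  a_3 = 2471/4715
  a_4 = 2483/4715
  a_5 = 2127/4715

Starting state is 2, so the absorption probability is a_2 = 2662/4715.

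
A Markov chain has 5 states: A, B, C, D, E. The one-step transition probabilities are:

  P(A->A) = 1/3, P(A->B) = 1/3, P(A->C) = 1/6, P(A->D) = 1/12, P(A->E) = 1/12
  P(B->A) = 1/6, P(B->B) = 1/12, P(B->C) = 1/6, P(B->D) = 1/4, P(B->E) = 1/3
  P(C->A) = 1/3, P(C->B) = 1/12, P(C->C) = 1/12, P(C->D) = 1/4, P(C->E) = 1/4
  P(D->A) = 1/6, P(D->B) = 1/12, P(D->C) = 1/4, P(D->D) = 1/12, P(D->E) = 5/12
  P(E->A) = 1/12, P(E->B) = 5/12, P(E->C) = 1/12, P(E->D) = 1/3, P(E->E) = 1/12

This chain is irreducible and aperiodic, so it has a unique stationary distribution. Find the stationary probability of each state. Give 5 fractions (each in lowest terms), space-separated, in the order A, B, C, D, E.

The stationary distribution satisfies pi = pi * P, i.e.:
  pi_A = 1/3*pi_A + 1/6*pi_B + 1/3*pi_C + 1/6*pi_D + 1/12*pi_E
  pi_B = 1/3*pi_A + 1/12*pi_B + 1/12*pi_C + 1/12*pi_D + 5/12*pi_E
  pi_C = 1/6*pi_A + 1/6*pi_B + 1/12*pi_C + 1/4*pi_D + 1/12*pi_E
  pi_D = 1/12*pi_A + 1/4*pi_B + 1/4*pi_C + 1/12*pi_D + 1/3*pi_E
  pi_E = 1/12*pi_A + 1/3*pi_B + 1/4*pi_C + 5/12*pi_D + 1/12*pi_E
with normalization: pi_A + pi_B + pi_C + pi_D + pi_E = 1.

Using the first 4 balance equations plus normalization, the linear system A*pi = b is:
  [-2/3, 1/6, 1/3, 1/6, 1/12] . pi = 0
  [1/3, -11/12, 1/12, 1/12, 5/12] . pi = 0
  [1/6, 1/6, -11/12, 1/4, 1/12] . pi = 0
  [1/12, 1/4, 1/4, -11/12, 1/3] . pi = 0
  [1, 1, 1, 1, 1] . pi = 1

Solving yields:
  pi_A = 343/1653
  pi_B = 2795/13224
  pi_C = 4013/26448
  pi_D = 5315/26448
  pi_E = 53/232

Verification (pi * P):
  343/1653*1/3 + 2795/13224*1/6 + 4013/26448*1/3 + 5315/26448*1/6 + 53/232*1/12 = 343/1653 = pi_A  (ok)
  343/1653*1/3 + 2795/13224*1/12 + 4013/26448*1/12 + 5315/26448*1/12 + 53/232*5/12 = 2795/13224 = pi_B  (ok)
  343/1653*1/6 + 2795/13224*1/6 + 4013/26448*1/12 + 5315/26448*1/4 + 53/232*1/12 = 4013/26448 = pi_C  (ok)
  343/1653*1/12 + 2795/13224*1/4 + 4013/26448*1/4 + 5315/26448*1/12 + 53/232*1/3 = 5315/26448 = pi_D  (ok)
  343/1653*1/12 + 2795/13224*1/3 + 4013/26448*1/4 + 5315/26448*5/12 + 53/232*1/12 = 53/232 = pi_E  (ok)

Answer: 343/1653 2795/13224 4013/26448 5315/26448 53/232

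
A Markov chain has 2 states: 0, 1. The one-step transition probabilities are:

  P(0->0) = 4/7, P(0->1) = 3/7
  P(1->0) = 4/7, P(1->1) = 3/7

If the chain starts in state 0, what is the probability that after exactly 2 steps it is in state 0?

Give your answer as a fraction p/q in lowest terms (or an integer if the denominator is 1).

Computing P^2 by repeated multiplication:
P^1 =
  0: [4/7, 3/7]
  1: [4/7, 3/7]
P^2 =
  0: [4/7, 3/7]
  1: [4/7, 3/7]

(P^2)[0 -> 0] = 4/7

Answer: 4/7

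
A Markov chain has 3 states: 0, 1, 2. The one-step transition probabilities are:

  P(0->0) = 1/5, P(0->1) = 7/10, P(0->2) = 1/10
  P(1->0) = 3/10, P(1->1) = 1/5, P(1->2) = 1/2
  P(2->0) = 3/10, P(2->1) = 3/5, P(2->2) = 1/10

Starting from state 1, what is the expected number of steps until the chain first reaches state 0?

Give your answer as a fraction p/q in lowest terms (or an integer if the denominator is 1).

Answer: 10/3

Derivation:
Let h_i = expected steps to first reach 0 from state i.
Boundary: h_0 = 0.
First-step equations for the other states:
  h_1 = 1 + 3/10*h_0 + 1/5*h_1 + 1/2*h_2
  h_2 = 1 + 3/10*h_0 + 3/5*h_1 + 1/10*h_2

Substituting h_0 = 0 and rearranging gives the linear system (I - Q) h = 1:
  [4/5, -1/2] . (h_1, h_2) = 1
  [-3/5, 9/10] . (h_1, h_2) = 1

Solving yields:
  h_1 = 10/3
  h_2 = 10/3

Starting state is 1, so the expected hitting time is h_1 = 10/3.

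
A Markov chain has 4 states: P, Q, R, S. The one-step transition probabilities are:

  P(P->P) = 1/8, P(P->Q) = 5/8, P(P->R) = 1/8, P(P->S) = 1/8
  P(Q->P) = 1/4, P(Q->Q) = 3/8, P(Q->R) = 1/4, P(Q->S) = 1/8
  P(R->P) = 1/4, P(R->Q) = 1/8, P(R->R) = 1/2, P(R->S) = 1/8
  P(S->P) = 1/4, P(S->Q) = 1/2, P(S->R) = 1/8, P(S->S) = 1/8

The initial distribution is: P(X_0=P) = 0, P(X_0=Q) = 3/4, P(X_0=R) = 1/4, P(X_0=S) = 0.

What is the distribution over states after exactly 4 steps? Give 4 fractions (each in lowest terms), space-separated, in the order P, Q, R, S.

Answer: 455/2048 193/512 565/2048 1/8

Derivation:
Propagating the distribution step by step (d_{t+1} = d_t * P):
d_0 = (P=0, Q=3/4, R=1/4, S=0)
  d_1[P] = 0*1/8 + 3/4*1/4 + 1/4*1/4 + 0*1/4 = 1/4
  d_1[Q] = 0*5/8 + 3/4*3/8 + 1/4*1/8 + 0*1/2 = 5/16
  d_1[R] = 0*1/8 + 3/4*1/4 + 1/4*1/2 + 0*1/8 = 5/16
  d_1[S] = 0*1/8 + 3/4*1/8 + 1/4*1/8 + 0*1/8 = 1/8
d_1 = (P=1/4, Q=5/16, R=5/16, S=1/8)
  d_2[P] = 1/4*1/8 + 5/16*1/4 + 5/16*1/4 + 1/8*1/4 = 7/32
  d_2[Q] = 1/4*5/8 + 5/16*3/8 + 5/16*1/8 + 1/8*1/2 = 3/8
  d_2[R] = 1/4*1/8 + 5/16*1/4 + 5/16*1/2 + 1/8*1/8 = 9/32
  d_2[S] = 1/4*1/8 + 5/16*1/8 + 5/16*1/8 + 1/8*1/8 = 1/8
d_2 = (P=7/32, Q=3/8, R=9/32, S=1/8)
  d_3[P] = 7/32*1/8 + 3/8*1/4 + 9/32*1/4 + 1/8*1/4 = 57/256
  d_3[Q] = 7/32*5/8 + 3/8*3/8 + 9/32*1/8 + 1/8*1/2 = 3/8
  d_3[R] = 7/32*1/8 + 3/8*1/4 + 9/32*1/2 + 1/8*1/8 = 71/256
  d_3[S] = 7/32*1/8 + 3/8*1/8 + 9/32*1/8 + 1/8*1/8 = 1/8
d_3 = (P=57/256, Q=3/8, R=71/256, S=1/8)
  d_4[P] = 57/256*1/8 + 3/8*1/4 + 71/256*1/4 + 1/8*1/4 = 455/2048
  d_4[Q] = 57/256*5/8 + 3/8*3/8 + 71/256*1/8 + 1/8*1/2 = 193/512
  d_4[R] = 57/256*1/8 + 3/8*1/4 + 71/256*1/2 + 1/8*1/8 = 565/2048
  d_4[S] = 57/256*1/8 + 3/8*1/8 + 71/256*1/8 + 1/8*1/8 = 1/8
d_4 = (P=455/2048, Q=193/512, R=565/2048, S=1/8)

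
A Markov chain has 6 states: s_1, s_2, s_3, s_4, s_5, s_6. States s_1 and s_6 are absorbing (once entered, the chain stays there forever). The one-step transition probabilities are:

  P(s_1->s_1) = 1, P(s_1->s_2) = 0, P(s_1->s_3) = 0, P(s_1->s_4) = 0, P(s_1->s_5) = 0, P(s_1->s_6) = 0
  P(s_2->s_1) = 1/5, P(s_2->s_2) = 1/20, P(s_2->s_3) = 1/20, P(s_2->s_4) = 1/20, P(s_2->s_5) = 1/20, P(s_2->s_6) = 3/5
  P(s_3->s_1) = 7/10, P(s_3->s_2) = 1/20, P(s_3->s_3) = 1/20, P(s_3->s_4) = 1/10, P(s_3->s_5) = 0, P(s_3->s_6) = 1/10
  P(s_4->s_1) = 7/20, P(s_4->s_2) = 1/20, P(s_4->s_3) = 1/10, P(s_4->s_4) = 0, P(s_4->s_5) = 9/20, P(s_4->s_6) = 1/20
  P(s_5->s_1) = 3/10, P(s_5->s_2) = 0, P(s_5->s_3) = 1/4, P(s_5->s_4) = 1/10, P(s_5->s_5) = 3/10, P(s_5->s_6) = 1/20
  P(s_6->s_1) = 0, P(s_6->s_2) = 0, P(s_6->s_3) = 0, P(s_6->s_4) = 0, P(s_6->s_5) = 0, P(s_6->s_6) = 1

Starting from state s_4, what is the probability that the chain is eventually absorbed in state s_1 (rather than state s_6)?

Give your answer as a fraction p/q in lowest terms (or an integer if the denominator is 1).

Let a_i = P(absorbed in s_1 | start in state i).
Boundary conditions: a_s_1 = 1, a_s_6 = 0.
For each transient state i, a_i = sum_j P(i->j) * a_j:
  a_s_2 = 1/5*a_s_1 + 1/20*a_s_2 + 1/20*a_s_3 + 1/20*a_s_4 + 1/20*a_s_5 + 3/5*a_s_6
  a_s_3 = 7/10*a_s_1 + 1/20*a_s_2 + 1/20*a_s_3 + 1/10*a_s_4 + 0*a_s_5 + 1/10*a_s_6
  a_s_4 = 7/20*a_s_1 + 1/20*a_s_2 + 1/10*a_s_3 + 0*a_s_4 + 9/20*a_s_5 + 1/20*a_s_6
  a_s_5 = 3/10*a_s_1 + 0*a_s_2 + 1/4*a_s_3 + 1/10*a_s_4 + 3/10*a_s_5 + 1/20*a_s_6

Substituting a_s_1 = 1 and a_s_6 = 0, rearrange to (I - Q) a = r where r[i] = P(i -> s_1):
  [19/20, -1/20, -1/20, -1/20] . (a_s_2, a_s_3, a_s_4, a_s_5) = 1/5
  [-1/20, 19/20, -1/10, 0] . (a_s_2, a_s_3, a_s_4, a_s_5) = 7/10
  [-1/20, -1/10, 1, -9/20] . (a_s_2, a_s_3, a_s_4, a_s_5) = 7/20
  [0, -1/4, -1/10, 7/10] . (a_s_2, a_s_3, a_s_4, a_s_5) = 3/10

Solving yields:
  a_s_2 = 31258/91027
  a_s_3 = 76702/91027
  a_s_4 = 75851/91027
  a_s_5 = 77241/91027

Starting state is s_4, so the absorption probability is a_s_4 = 75851/91027.

Answer: 75851/91027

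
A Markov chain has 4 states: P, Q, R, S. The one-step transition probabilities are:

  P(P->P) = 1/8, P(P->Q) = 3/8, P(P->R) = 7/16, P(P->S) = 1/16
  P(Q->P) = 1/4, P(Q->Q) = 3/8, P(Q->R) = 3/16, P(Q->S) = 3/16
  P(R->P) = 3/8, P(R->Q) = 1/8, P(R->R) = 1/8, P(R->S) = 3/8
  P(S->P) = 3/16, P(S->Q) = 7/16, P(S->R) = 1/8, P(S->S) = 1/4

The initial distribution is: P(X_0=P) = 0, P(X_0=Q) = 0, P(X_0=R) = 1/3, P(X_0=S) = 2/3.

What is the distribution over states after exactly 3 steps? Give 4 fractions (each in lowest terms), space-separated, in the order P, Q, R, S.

Propagating the distribution step by step (d_{t+1} = d_t * P):
d_0 = (P=0, Q=0, R=1/3, S=2/3)
  d_1[P] = 0*1/8 + 0*1/4 + 1/3*3/8 + 2/3*3/16 = 1/4
  d_1[Q] = 0*3/8 + 0*3/8 + 1/3*1/8 + 2/3*7/16 = 1/3
  d_1[R] = 0*7/16 + 0*3/16 + 1/3*1/8 + 2/3*1/8 = 1/8
  d_1[S] = 0*1/16 + 0*3/16 + 1/3*3/8 + 2/3*1/4 = 7/24
d_1 = (P=1/4, Q=1/3, R=1/8, S=7/24)
  d_2[P] = 1/4*1/8 + 1/3*1/4 + 1/8*3/8 + 7/24*3/16 = 83/384
  d_2[Q] = 1/4*3/8 + 1/3*3/8 + 1/8*1/8 + 7/24*7/16 = 139/384
  d_2[R] = 1/4*7/16 + 1/3*3/16 + 1/8*1/8 + 7/24*1/8 = 43/192
  d_2[S] = 1/4*1/16 + 1/3*3/16 + 1/8*3/8 + 7/24*1/4 = 19/96
d_2 = (P=83/384, Q=139/384, R=43/192, S=19/96)
  d_3[P] = 83/384*1/8 + 139/384*1/4 + 43/192*3/8 + 19/96*3/16 = 733/3072
  d_3[Q] = 83/384*3/8 + 139/384*3/8 + 43/192*1/8 + 19/96*7/16 = 509/1536
  d_3[R] = 83/384*7/16 + 139/384*3/16 + 43/192*1/8 + 19/96*1/8 = 661/3072
  d_3[S] = 83/384*1/16 + 139/384*3/16 + 43/192*3/8 + 19/96*1/4 = 55/256
d_3 = (P=733/3072, Q=509/1536, R=661/3072, S=55/256)

Answer: 733/3072 509/1536 661/3072 55/256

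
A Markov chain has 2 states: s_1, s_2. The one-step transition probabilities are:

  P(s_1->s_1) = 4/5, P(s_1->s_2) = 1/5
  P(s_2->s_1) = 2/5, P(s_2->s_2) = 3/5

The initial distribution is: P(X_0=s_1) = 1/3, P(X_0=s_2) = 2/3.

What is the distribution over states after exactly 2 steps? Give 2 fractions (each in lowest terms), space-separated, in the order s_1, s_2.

Answer: 46/75 29/75

Derivation:
Propagating the distribution step by step (d_{t+1} = d_t * P):
d_0 = (s_1=1/3, s_2=2/3)
  d_1[s_1] = 1/3*4/5 + 2/3*2/5 = 8/15
  d_1[s_2] = 1/3*1/5 + 2/3*3/5 = 7/15
d_1 = (s_1=8/15, s_2=7/15)
  d_2[s_1] = 8/15*4/5 + 7/15*2/5 = 46/75
  d_2[s_2] = 8/15*1/5 + 7/15*3/5 = 29/75
d_2 = (s_1=46/75, s_2=29/75)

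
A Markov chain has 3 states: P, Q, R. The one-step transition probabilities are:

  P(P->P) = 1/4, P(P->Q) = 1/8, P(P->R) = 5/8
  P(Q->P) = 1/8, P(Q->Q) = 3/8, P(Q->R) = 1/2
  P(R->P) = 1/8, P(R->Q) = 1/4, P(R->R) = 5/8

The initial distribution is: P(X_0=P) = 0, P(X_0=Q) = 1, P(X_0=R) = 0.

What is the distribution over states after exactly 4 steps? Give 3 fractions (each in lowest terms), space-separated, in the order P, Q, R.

Answer: 585/4096 17/64 2423/4096

Derivation:
Propagating the distribution step by step (d_{t+1} = d_t * P):
d_0 = (P=0, Q=1, R=0)
  d_1[P] = 0*1/4 + 1*1/8 + 0*1/8 = 1/8
  d_1[Q] = 0*1/8 + 1*3/8 + 0*1/4 = 3/8
  d_1[R] = 0*5/8 + 1*1/2 + 0*5/8 = 1/2
d_1 = (P=1/8, Q=3/8, R=1/2)
  d_2[P] = 1/8*1/4 + 3/8*1/8 + 1/2*1/8 = 9/64
  d_2[Q] = 1/8*1/8 + 3/8*3/8 + 1/2*1/4 = 9/32
  d_2[R] = 1/8*5/8 + 3/8*1/2 + 1/2*5/8 = 37/64
d_2 = (P=9/64, Q=9/32, R=37/64)
  d_3[P] = 9/64*1/4 + 9/32*1/8 + 37/64*1/8 = 73/512
  d_3[Q] = 9/64*1/8 + 9/32*3/8 + 37/64*1/4 = 137/512
  d_3[R] = 9/64*5/8 + 9/32*1/2 + 37/64*5/8 = 151/256
d_3 = (P=73/512, Q=137/512, R=151/256)
  d_4[P] = 73/512*1/4 + 137/512*1/8 + 151/256*1/8 = 585/4096
  d_4[Q] = 73/512*1/8 + 137/512*3/8 + 151/256*1/4 = 17/64
  d_4[R] = 73/512*5/8 + 137/512*1/2 + 151/256*5/8 = 2423/4096
d_4 = (P=585/4096, Q=17/64, R=2423/4096)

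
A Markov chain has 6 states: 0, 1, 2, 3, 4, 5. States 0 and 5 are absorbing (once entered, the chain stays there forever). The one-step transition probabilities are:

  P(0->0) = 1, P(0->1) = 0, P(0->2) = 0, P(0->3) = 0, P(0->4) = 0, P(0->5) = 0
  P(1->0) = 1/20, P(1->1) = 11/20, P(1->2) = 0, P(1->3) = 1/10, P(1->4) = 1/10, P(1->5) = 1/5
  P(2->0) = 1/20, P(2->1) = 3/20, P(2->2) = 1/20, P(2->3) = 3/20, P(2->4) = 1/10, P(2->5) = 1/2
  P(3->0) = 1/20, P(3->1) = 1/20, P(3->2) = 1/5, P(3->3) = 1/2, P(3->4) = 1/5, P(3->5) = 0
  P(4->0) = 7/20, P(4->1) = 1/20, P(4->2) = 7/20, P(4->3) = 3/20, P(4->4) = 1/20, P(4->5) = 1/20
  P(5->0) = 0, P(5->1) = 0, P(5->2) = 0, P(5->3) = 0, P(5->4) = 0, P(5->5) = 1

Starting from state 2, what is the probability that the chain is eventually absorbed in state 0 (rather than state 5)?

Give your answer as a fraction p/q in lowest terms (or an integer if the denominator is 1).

Answer: 161/696

Derivation:
Let a_i = P(absorbed in 0 | start in state i).
Boundary conditions: a_0 = 1, a_5 = 0.
For each transient state i, a_i = sum_j P(i->j) * a_j:
  a_1 = 1/20*a_0 + 11/20*a_1 + 0*a_2 + 1/10*a_3 + 1/10*a_4 + 1/5*a_5
  a_2 = 1/20*a_0 + 3/20*a_1 + 1/20*a_2 + 3/20*a_3 + 1/10*a_4 + 1/2*a_5
  a_3 = 1/20*a_0 + 1/20*a_1 + 1/5*a_2 + 1/2*a_3 + 1/5*a_4 + 0*a_5
  a_4 = 7/20*a_0 + 1/20*a_1 + 7/20*a_2 + 3/20*a_3 + 1/20*a_4 + 1/20*a_5

Substituting a_0 = 1 and a_5 = 0, rearrange to (I - Q) a = r where r[i] = P(i -> 0):
  [9/20, 0, -1/10, -1/10] . (a_1, a_2, a_3, a_4) = 1/20
  [-3/20, 19/20, -3/20, -1/10] . (a_1, a_2, a_3, a_4) = 1/20
  [-1/20, -1/5, 1/2, -1/5] . (a_1, a_2, a_3, a_4) = 1/20
  [-1/20, -7/20, -3/20, 19/20] . (a_1, a_2, a_3, a_4) = 7/20

Solving yields:
  a_1 = 1949/5916
  a_2 = 161/696
  a_3 = 5227/11832
  a_4 = 3199/5916

Starting state is 2, so the absorption probability is a_2 = 161/696.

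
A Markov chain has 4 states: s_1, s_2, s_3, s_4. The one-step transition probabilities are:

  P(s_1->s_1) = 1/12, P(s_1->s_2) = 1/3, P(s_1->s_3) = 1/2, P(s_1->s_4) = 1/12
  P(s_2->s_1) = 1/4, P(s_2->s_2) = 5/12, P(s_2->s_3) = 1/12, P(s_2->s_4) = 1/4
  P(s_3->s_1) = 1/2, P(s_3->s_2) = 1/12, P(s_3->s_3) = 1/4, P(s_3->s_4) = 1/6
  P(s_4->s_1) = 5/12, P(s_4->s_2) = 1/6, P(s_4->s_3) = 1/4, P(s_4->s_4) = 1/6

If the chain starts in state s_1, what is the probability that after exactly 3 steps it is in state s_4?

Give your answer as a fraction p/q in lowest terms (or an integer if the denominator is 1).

Computing P^3 by repeated multiplication:
P^1 =
  s_1: [1/12, 1/3, 1/2, 1/12]
  s_2: [1/4, 5/12, 1/12, 1/4]
  s_3: [1/2, 1/12, 1/4, 1/6]
  s_4: [5/12, 1/6, 1/4, 1/6]
P^2 =
  s_1: [3/8, 2/9, 31/144, 3/16]
  s_2: [13/48, 11/36, 35/144, 13/72]
  s_3: [37/144, 1/4, 13/36, 19/144]
  s_4: [13/48, 37/144, 47/144, 7/48]
P^3 =
  s_1: [157/576, 461/1728, 265/864, 133/864]
  s_2: [511/1728, 463/1728, 461/1728, 293/1728]
  s_3: [23/72, 209/864, 157/576, 287/1728]
  s_4: [179/576, 215/864, 475/1728, 143/864]

(P^3)[s_1 -> s_4] = 133/864

Answer: 133/864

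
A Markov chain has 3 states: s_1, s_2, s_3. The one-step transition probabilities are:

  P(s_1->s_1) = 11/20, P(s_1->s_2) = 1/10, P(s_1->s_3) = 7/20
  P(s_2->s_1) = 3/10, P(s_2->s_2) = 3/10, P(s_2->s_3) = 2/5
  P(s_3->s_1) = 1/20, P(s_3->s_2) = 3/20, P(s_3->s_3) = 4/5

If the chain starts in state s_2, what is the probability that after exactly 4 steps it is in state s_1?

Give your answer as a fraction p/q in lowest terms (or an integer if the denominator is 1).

Answer: 3313/16000

Derivation:
Computing P^4 by repeated multiplication:
P^1 =
  s_1: [11/20, 1/10, 7/20]
  s_2: [3/10, 3/10, 2/5]
  s_3: [1/20, 3/20, 4/5]
P^2 =
  s_1: [7/20, 11/80, 41/80]
  s_2: [11/40, 9/50, 109/200]
  s_3: [9/80, 17/100, 287/400]
P^3 =
  s_1: [83/320, 49/320, 47/80]
  s_2: [93/400, 653/4000, 2417/4000]
  s_3: [119/800, 1359/8000, 5451/8000]
P^4 =
  s_1: [279/1280, 4/25, 3981/6400]
  s_2: [3313/16000, 13029/80000, 25203/40000]
  s_3: [5339/32000, 26887/160000, 53209/80000]

(P^4)[s_2 -> s_1] = 3313/16000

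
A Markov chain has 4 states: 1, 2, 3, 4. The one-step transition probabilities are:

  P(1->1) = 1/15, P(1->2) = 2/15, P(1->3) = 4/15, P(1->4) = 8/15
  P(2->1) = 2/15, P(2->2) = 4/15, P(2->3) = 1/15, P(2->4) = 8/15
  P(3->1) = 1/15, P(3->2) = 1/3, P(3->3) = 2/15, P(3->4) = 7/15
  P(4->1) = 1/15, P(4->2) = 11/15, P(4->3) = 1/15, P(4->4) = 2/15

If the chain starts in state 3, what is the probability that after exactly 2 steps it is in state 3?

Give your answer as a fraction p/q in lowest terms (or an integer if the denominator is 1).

Answer: 4/45

Derivation:
Computing P^2 by repeated multiplication:
P^1 =
  1: [1/15, 2/15, 4/15, 8/15]
  2: [2/15, 4/15, 1/15, 8/15]
  3: [1/15, 1/3, 2/15, 7/15]
  4: [1/15, 11/15, 1/15, 2/15]
P^2 =
  1: [17/225, 118/225, 22/225, 68/225]
  2: [19/225, 113/225, 22/225, 71/225]
  3: [4/45, 109/225, 4/45, 76/225]
  4: [26/225, 73/225, 19/225, 107/225]

(P^2)[3 -> 3] = 4/45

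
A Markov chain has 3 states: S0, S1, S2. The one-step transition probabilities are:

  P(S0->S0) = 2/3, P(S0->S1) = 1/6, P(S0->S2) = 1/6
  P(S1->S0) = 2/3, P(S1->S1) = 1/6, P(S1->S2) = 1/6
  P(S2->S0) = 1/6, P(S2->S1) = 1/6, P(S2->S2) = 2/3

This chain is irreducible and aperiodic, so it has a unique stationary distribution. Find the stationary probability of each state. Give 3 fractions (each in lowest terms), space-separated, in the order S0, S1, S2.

Answer: 1/2 1/6 1/3

Derivation:
The stationary distribution satisfies pi = pi * P, i.e.:
  pi_S0 = 2/3*pi_S0 + 2/3*pi_S1 + 1/6*pi_S2
  pi_S1 = 1/6*pi_S0 + 1/6*pi_S1 + 1/6*pi_S2
  pi_S2 = 1/6*pi_S0 + 1/6*pi_S1 + 2/3*pi_S2
with normalization: pi_S0 + pi_S1 + pi_S2 = 1.

Using the first 2 balance equations plus normalization, the linear system A*pi = b is:
  [-1/3, 2/3, 1/6] . pi = 0
  [1/6, -5/6, 1/6] . pi = 0
  [1, 1, 1] . pi = 1

Solving yields:
  pi_S0 = 1/2
  pi_S1 = 1/6
  pi_S2 = 1/3

Verification (pi * P):
  1/2*2/3 + 1/6*2/3 + 1/3*1/6 = 1/2 = pi_S0  (ok)
  1/2*1/6 + 1/6*1/6 + 1/3*1/6 = 1/6 = pi_S1  (ok)
  1/2*1/6 + 1/6*1/6 + 1/3*2/3 = 1/3 = pi_S2  (ok)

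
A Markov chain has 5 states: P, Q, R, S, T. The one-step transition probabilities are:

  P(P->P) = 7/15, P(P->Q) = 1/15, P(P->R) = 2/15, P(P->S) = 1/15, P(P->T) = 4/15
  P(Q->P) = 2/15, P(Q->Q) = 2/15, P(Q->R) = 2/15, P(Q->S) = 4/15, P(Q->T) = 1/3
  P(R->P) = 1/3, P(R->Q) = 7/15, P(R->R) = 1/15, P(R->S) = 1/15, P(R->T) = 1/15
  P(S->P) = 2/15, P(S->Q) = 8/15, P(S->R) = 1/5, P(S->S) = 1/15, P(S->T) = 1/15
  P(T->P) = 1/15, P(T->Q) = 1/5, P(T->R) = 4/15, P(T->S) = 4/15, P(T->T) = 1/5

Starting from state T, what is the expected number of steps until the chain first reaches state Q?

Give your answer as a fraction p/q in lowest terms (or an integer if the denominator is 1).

Answer: 46035/12613

Derivation:
Let h_i = expected steps to first reach Q from state i.
Boundary: h_Q = 0.
First-step equations for the other states:
  h_P = 1 + 7/15*h_P + 1/15*h_Q + 2/15*h_R + 1/15*h_S + 4/15*h_T
  h_R = 1 + 1/3*h_P + 7/15*h_Q + 1/15*h_R + 1/15*h_S + 1/15*h_T
  h_S = 1 + 2/15*h_P + 8/15*h_Q + 1/5*h_R + 1/15*h_S + 1/15*h_T
  h_T = 1 + 1/15*h_P + 1/5*h_Q + 4/15*h_R + 4/15*h_S + 1/5*h_T

Substituting h_Q = 0 and rearranging gives the linear system (I - Q) h = 1:
  [8/15, -2/15, -1/15, -4/15] . (h_P, h_R, h_S, h_T) = 1
  [-1/3, 14/15, -1/15, -1/15] . (h_P, h_R, h_S, h_T) = 1
  [-2/15, -1/5, 14/15, -1/15] . (h_P, h_R, h_S, h_T) = 1
  [-1/15, -4/15, -4/15, 4/5] . (h_P, h_R, h_S, h_T) = 1

Solving yields:
  h_P = 61245/12613
  h_R = 41130/12613
  h_S = 34365/12613
  h_T = 46035/12613

Starting state is T, so the expected hitting time is h_T = 46035/12613.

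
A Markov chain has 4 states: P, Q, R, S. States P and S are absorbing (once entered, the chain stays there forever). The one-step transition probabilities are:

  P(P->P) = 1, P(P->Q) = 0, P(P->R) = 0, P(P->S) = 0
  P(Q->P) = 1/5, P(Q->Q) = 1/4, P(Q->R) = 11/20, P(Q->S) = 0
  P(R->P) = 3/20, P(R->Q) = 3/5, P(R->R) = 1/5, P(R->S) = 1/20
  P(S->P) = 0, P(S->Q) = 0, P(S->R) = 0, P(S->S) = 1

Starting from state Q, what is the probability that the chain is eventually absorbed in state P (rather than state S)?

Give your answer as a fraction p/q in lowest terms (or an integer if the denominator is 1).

Answer: 97/108

Derivation:
Let a_i = P(absorbed in P | start in state i).
Boundary conditions: a_P = 1, a_S = 0.
For each transient state i, a_i = sum_j P(i->j) * a_j:
  a_Q = 1/5*a_P + 1/4*a_Q + 11/20*a_R + 0*a_S
  a_R = 3/20*a_P + 3/5*a_Q + 1/5*a_R + 1/20*a_S

Substituting a_P = 1 and a_S = 0, rearrange to (I - Q) a = r where r[i] = P(i -> P):
  [3/4, -11/20] . (a_Q, a_R) = 1/5
  [-3/5, 4/5] . (a_Q, a_R) = 3/20

Solving yields:
  a_Q = 97/108
  a_R = 31/36

Starting state is Q, so the absorption probability is a_Q = 97/108.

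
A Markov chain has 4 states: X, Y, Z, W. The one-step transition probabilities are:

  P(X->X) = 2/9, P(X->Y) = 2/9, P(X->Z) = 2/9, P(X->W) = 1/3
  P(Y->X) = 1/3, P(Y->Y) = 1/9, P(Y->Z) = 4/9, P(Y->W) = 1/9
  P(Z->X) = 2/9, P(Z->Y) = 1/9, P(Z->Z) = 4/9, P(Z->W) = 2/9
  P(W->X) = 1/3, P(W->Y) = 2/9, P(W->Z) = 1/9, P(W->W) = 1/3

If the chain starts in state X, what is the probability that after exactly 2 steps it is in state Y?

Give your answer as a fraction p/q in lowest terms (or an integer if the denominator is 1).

Answer: 14/81

Derivation:
Computing P^2 by repeated multiplication:
P^1 =
  X: [2/9, 2/9, 2/9, 1/3]
  Y: [1/3, 1/9, 4/9, 1/9]
  Z: [2/9, 1/9, 4/9, 2/9]
  W: [1/3, 2/9, 1/9, 1/3]
P^2 =
  X: [23/81, 14/81, 23/81, 7/27]
  Y: [20/81, 13/81, 1/3, 7/27]
  Z: [7/27, 13/81, 26/81, 7/27]
  W: [23/81, 5/27, 7/27, 22/81]

(P^2)[X -> Y] = 14/81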